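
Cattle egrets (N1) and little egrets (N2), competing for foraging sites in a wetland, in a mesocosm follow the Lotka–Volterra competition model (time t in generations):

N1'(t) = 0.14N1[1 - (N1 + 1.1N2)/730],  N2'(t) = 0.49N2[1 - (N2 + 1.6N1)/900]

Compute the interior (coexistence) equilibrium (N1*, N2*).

N1* ≈ 342, N2* ≈ 353

Setting both brackets to zero gives the nullclines N1 + 1.1N2 = 730 and 1.6N1 + N2 = 900.
Substituting N2 = 900 - 1.6N1 into the first: N1(1 - 1.1·1.6) = 730 - 1.1·900.
So N1* = -260/-0.76 = 342, and then N2* = 900 - 1.6·342 = 353.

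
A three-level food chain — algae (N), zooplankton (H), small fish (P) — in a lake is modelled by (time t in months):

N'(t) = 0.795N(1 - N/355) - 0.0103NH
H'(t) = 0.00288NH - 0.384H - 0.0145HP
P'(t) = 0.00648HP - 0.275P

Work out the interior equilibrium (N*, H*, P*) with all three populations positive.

N* ≈ 160, H* ≈ 42.4, P* ≈ 5.26

From dP/dt = 0: 0.00648H* = 0.275, so H* = 42.4.
From dN/dt = 0: 0.795(1 - N*/355) = 0.0103·42.4, giving N* = 355·(1 - 0.55) = 160.
From dH/dt = 0: 0.00288·160 - 0.384 = 0.0145P*, so P* = 0.0763/0.0145 = 5.26.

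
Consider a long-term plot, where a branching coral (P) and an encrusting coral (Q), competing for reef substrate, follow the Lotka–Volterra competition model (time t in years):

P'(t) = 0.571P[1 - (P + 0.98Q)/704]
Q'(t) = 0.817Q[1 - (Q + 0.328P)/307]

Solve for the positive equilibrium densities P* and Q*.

P* ≈ 594, Q* ≈ 112

Setting both brackets to zero gives the nullclines P + 0.98Q = 704 and 0.328P + Q = 307.
Substituting Q = 307 - 0.328P into the first: P(1 - 0.98·0.328) = 704 - 0.98·307.
So P* = 403/0.679 = 594, and then Q* = 307 - 0.328·594 = 112.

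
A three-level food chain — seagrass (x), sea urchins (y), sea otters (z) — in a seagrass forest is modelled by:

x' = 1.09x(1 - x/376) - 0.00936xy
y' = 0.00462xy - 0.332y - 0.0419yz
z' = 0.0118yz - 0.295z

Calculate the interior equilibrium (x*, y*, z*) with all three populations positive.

x* ≈ 295, y* ≈ 25, z* ≈ 24.6

From dz/dt = 0: 0.0118y* = 0.295, so y* = 25.
From dx/dt = 0: 1.09(1 - x*/376) = 0.00936·25, giving x* = 376·(1 - 0.215) = 295.
From dy/dt = 0: 0.00462·295 - 0.332 = 0.0419z*, so z* = 1.03/0.0419 = 24.6.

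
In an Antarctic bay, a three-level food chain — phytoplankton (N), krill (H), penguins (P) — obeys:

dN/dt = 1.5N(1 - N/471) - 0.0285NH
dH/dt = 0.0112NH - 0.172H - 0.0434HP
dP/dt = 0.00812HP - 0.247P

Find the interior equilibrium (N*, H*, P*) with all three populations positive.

From dP/dt = 0: 0.00812H* = 0.247, so H* = 30.4.
From dN/dt = 0: 1.5(1 - N*/471) = 0.0285·30.4, giving N* = 471·(1 - 0.578) = 199.
From dH/dt = 0: 0.0112·199 - 0.172 = 0.0434P*, so P* = 2.05/0.0434 = 47.3.

N* ≈ 199, H* ≈ 30.4, P* ≈ 47.3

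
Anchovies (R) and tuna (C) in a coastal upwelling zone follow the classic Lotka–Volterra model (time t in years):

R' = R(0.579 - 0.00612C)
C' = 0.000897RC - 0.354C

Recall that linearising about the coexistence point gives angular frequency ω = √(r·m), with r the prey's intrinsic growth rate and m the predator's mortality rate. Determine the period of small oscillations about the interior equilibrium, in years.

T ≈ 13.9 years

Here r = 0.579 and m = 0.354, so r·m = 0.205.
ω = √0.205 = 0.453 per year, hence T = 2π/ω ≈ 13.9 years.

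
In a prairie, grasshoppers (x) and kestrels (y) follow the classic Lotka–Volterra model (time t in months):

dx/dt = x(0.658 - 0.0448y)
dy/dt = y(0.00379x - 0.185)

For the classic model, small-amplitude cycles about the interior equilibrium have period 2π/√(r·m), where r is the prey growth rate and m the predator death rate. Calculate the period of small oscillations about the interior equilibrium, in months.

T ≈ 18 months

Here r = 0.658 and m = 0.185, so r·m = 0.122.
ω = √0.122 = 0.349 per month, hence T = 2π/ω ≈ 18 months.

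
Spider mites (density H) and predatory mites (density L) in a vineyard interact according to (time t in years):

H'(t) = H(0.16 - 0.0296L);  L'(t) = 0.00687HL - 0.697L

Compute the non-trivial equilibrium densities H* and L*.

Set dL/dt = 0 with L > 0: 0.00687H - 0.697 = 0, so H* = 0.697/0.00687 = 101.
Set dH/dt = 0 with H > 0: 0.16 - 0.0296L = 0, so L* = 0.16/0.0296 = 5.41.

H* ≈ 101, L* ≈ 5.41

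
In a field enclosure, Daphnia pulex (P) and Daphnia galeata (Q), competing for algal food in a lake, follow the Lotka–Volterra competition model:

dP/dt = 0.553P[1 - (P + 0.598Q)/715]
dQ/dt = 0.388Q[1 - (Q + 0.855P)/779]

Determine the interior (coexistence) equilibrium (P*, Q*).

Setting both brackets to zero gives the nullclines P + 0.598Q = 715 and 0.855P + Q = 779.
Substituting Q = 779 - 0.855P into the first: P(1 - 0.598·0.855) = 715 - 0.598·779.
So P* = 249/0.489 = 510, and then Q* = 779 - 0.855·510 = 343.

P* ≈ 510, Q* ≈ 343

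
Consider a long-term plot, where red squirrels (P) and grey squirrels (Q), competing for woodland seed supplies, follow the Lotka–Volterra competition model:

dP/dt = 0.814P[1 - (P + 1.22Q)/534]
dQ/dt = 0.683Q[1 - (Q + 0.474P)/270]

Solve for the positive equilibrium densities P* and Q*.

P* ≈ 485, Q* ≈ 40

Setting both brackets to zero gives the nullclines P + 1.22Q = 534 and 0.474P + Q = 270.
Substituting Q = 270 - 0.474P into the first: P(1 - 1.22·0.474) = 534 - 1.22·270.
So P* = 205/0.422 = 485, and then Q* = 270 - 0.474·485 = 40.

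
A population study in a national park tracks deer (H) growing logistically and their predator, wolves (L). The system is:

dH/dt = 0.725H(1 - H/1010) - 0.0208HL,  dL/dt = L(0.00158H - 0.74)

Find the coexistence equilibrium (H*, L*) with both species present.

H* ≈ 468, L* ≈ 18.7

From dL/dt = 0 with L > 0: 0.00158H* = 0.74, so H* = 468.
Substitute into dH/dt = 0: 0.725(1 - 468/1010) = 0.0208L*.
The bracket is 0.536, giving L* = 0.389/0.0208 = 18.7.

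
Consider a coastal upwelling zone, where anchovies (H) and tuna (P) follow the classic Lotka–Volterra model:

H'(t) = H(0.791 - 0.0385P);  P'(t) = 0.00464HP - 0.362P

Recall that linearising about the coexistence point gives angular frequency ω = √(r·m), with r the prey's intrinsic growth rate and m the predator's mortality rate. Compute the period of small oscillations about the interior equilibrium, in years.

Here r = 0.791 and m = 0.362, so r·m = 0.286.
ω = √0.286 = 0.535 per year, hence T = 2π/ω ≈ 11.7 years.

T ≈ 11.7 years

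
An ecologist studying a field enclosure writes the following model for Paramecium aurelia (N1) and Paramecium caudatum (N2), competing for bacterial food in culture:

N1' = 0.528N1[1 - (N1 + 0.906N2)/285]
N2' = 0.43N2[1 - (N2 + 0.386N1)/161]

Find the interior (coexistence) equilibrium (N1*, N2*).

N1* ≈ 214, N2* ≈ 78.4

Setting both brackets to zero gives the nullclines N1 + 0.906N2 = 285 and 0.386N1 + N2 = 161.
Substituting N2 = 161 - 0.386N1 into the first: N1(1 - 0.906·0.386) = 285 - 0.906·161.
So N1* = 139/0.65 = 214, and then N2* = 161 - 0.386·214 = 78.4.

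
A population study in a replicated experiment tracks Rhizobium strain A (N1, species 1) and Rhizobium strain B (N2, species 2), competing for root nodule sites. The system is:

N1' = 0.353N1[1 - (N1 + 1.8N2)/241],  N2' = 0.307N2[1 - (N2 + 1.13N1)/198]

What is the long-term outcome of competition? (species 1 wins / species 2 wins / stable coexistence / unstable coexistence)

unstable coexistence (outcome depends on initial conditions)

Compare the nullcline intercepts: K1/α12 = 241/1.8 = 134 < K2 = 198; K2/α21 = 198/1.13 = 175 < K1 = 241.
Since both are reversed, neither can invade when rare; the interior point is a saddle.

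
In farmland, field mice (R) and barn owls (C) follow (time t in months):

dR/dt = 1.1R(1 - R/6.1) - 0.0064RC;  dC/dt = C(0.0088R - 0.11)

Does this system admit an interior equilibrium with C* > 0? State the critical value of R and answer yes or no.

Threshold R = 12.5; K < 12.5, so no, the predator goes extinct.

The predator equation gives dC/dt > 0 only when R > 0.11/0.0088 = 12.5.
Without the predator, R → K = 6.1. Since 6.1 < 12.5, the predator cannot invade.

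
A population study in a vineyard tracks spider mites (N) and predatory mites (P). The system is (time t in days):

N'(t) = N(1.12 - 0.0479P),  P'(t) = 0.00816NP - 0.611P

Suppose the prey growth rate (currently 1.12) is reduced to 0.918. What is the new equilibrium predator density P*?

At the interior fixed point, setting dN/dt = 0 with N > 0 fixes P* = (prey growth rate)/(NP coefficient) — independent of the other coefficients.
With the change, P* = 0.918/0.0479 = 19.2; it falls from 23.4.

P* ≈ 19.2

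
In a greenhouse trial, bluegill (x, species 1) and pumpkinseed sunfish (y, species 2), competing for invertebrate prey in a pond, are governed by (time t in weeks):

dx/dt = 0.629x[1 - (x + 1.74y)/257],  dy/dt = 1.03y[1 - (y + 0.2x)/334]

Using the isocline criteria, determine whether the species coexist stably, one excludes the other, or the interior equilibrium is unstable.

Compare the nullcline intercepts: K1/α12 = 257/1.74 = 148 < K2 = 334; K2/α21 = 334/0.2 = 1670 > K1 = 257.
Since the inequalities point opposite ways, species 2 can invade but species 1 cannot.

species 2 excludes species 1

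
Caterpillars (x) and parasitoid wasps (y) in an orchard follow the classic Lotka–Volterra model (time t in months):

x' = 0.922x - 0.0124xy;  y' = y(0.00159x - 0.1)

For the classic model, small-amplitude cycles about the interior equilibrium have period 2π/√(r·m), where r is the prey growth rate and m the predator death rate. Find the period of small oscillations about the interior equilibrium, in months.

T ≈ 20.7 months

Here r = 0.922 and m = 0.1, so r·m = 0.0922.
ω = √0.0922 = 0.304 per month, hence T = 2π/ω ≈ 20.7 months.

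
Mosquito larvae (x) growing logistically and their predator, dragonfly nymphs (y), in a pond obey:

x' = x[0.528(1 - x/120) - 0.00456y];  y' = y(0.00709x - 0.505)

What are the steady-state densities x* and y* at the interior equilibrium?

x* ≈ 71.2, y* ≈ 47.1

From dy/dt = 0 with y > 0: 0.00709x* = 0.505, so x* = 71.2.
Substitute into dx/dt = 0: 0.528(1 - 71.2/120) = 0.00456y*.
The bracket is 0.406, giving y* = 0.215/0.00456 = 47.1.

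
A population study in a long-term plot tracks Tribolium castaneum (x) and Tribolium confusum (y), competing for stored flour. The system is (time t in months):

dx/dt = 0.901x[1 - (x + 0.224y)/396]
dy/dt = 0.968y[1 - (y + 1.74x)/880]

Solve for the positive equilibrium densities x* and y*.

x* ≈ 326, y* ≈ 313

Setting both brackets to zero gives the nullclines x + 0.224y = 396 and 1.74x + y = 880.
Substituting y = 880 - 1.74x into the first: x(1 - 0.224·1.74) = 396 - 0.224·880.
So x* = 199/0.61 = 326, and then y* = 880 - 1.74·326 = 313.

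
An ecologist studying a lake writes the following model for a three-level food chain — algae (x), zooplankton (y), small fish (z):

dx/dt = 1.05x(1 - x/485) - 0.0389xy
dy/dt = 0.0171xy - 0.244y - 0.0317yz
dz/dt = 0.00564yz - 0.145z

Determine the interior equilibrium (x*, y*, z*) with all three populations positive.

x* ≈ 23.1, y* ≈ 25.7, z* ≈ 4.74

From dz/dt = 0: 0.00564y* = 0.145, so y* = 25.7.
From dx/dt = 0: 1.05(1 - x*/485) = 0.0389·25.7, giving x* = 485·(1 - 0.952) = 23.1.
From dy/dt = 0: 0.0171·23.1 - 0.244 = 0.0317z*, so z* = 0.15/0.0317 = 4.74.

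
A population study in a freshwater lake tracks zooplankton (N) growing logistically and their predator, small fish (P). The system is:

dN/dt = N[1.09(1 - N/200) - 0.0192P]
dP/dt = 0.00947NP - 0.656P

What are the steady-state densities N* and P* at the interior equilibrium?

From dP/dt = 0 with P > 0: 0.00947N* = 0.656, so N* = 69.3.
Substitute into dN/dt = 0: 1.09(1 - 69.3/200) = 0.0192P*.
The bracket is 0.654, giving P* = 0.712/0.0192 = 37.1.

N* ≈ 69.3, P* ≈ 37.1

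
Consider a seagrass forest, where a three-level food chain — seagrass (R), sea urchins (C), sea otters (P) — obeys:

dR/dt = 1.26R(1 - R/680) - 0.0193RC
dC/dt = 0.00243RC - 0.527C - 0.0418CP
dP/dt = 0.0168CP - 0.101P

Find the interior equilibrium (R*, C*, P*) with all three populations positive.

R* ≈ 617, C* ≈ 6.01, P* ≈ 23.3

From dP/dt = 0: 0.0168C* = 0.101, so C* = 6.01.
From dR/dt = 0: 1.26(1 - R*/680) = 0.0193·6.01, giving R* = 680·(1 - 0.0921) = 617.
From dC/dt = 0: 0.00243·617 - 0.527 = 0.0418P*, so P* = 0.973/0.0418 = 23.3.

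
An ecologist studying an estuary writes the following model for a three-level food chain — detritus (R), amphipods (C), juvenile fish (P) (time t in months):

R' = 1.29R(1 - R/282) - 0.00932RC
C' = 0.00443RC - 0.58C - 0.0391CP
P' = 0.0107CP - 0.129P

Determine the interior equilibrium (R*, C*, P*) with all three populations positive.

R* ≈ 257, C* ≈ 12.1, P* ≈ 14.3

From dP/dt = 0: 0.0107C* = 0.129, so C* = 12.1.
From dR/dt = 0: 1.29(1 - R*/282) = 0.00932·12.1, giving R* = 282·(1 - 0.0871) = 257.
From dC/dt = 0: 0.00443·257 - 0.58 = 0.0391P*, so P* = 0.56/0.0391 = 14.3.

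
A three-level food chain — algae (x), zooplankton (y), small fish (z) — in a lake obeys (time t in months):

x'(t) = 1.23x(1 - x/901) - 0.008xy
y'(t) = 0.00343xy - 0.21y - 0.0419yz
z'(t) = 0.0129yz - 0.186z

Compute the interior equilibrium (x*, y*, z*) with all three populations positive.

From dz/dt = 0: 0.0129y* = 0.186, so y* = 14.4.
From dx/dt = 0: 1.23(1 - x*/901) = 0.008·14.4, giving x* = 901·(1 - 0.0938) = 817.
From dy/dt = 0: 0.00343·817 - 0.21 = 0.0419z*, so z* = 2.59/0.0419 = 61.8.

x* ≈ 817, y* ≈ 14.4, z* ≈ 61.8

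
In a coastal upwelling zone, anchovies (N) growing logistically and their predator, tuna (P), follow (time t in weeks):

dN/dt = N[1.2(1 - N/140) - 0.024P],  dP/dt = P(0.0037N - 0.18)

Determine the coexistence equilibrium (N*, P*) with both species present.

N* ≈ 48.6, P* ≈ 32.6

From dP/dt = 0 with P > 0: 0.0037N* = 0.18, so N* = 48.6.
Substitute into dN/dt = 0: 1.2(1 - 48.6/140) = 0.024P*.
The bracket is 0.653, giving P* = 0.783/0.024 = 32.6.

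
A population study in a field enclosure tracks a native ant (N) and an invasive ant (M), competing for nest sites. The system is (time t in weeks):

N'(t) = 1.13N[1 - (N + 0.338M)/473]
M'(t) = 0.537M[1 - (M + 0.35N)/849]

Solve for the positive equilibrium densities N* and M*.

N* ≈ 211, M* ≈ 775

Setting both brackets to zero gives the nullclines N + 0.338M = 473 and 0.35N + M = 849.
Substituting M = 849 - 0.35N into the first: N(1 - 0.338·0.35) = 473 - 0.338·849.
So N* = 186/0.882 = 211, and then M* = 849 - 0.35·211 = 775.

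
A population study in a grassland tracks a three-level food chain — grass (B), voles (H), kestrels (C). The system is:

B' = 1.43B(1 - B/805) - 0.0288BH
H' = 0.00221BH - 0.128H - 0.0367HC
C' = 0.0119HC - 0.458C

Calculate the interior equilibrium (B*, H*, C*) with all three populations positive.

From dC/dt = 0: 0.0119H* = 0.458, so H* = 38.5.
From dB/dt = 0: 1.43(1 - B*/805) = 0.0288·38.5, giving B* = 805·(1 - 0.775) = 181.
From dH/dt = 0: 0.00221·181 - 0.128 = 0.0367C*, so C* = 0.272/0.0367 = 7.41.

B* ≈ 181, H* ≈ 38.5, C* ≈ 7.41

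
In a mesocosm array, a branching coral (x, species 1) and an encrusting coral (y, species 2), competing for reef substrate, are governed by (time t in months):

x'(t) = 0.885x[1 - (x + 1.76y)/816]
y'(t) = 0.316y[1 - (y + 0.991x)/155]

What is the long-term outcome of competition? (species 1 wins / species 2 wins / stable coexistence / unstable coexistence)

Compare the nullcline intercepts: K1/α12 = 816/1.76 = 464 > K2 = 155; K2/α21 = 155/0.991 = 156 < K1 = 816.
Since the inequalities point opposite ways, species 1 can invade but species 2 cannot.

species 1 excludes species 2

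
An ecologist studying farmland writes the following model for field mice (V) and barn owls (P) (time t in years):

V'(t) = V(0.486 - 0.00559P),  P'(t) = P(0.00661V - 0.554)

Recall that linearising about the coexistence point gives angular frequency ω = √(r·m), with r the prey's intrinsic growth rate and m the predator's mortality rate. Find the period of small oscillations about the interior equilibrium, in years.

T ≈ 12.1 years

Here r = 0.486 and m = 0.554, so r·m = 0.269.
ω = √0.269 = 0.519 per year, hence T = 2π/ω ≈ 12.1 years.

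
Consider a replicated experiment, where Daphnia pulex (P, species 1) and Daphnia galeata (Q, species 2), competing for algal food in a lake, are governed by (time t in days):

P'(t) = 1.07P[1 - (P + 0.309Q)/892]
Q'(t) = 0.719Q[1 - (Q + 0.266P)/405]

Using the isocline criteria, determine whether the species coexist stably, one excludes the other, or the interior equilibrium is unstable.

Compare the nullcline intercepts: K1/α12 = 892/0.309 = 2890 > K2 = 405; K2/α21 = 405/0.266 = 1520 > K1 = 892.
Since both inequalities hold, each species can invade when rare, so the interior equilibrium is stable.

stable coexistence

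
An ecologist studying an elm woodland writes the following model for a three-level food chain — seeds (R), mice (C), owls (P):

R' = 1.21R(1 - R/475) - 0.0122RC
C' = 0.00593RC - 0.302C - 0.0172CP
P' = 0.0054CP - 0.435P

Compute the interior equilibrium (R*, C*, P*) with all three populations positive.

R* ≈ 89.2, C* ≈ 80.6, P* ≈ 13.2

From dP/dt = 0: 0.0054C* = 0.435, so C* = 80.6.
From dR/dt = 0: 1.21(1 - R*/475) = 0.0122·80.6, giving R* = 475·(1 - 0.812) = 89.2.
From dC/dt = 0: 0.00593·89.2 - 0.302 = 0.0172P*, so P* = 0.227/0.0172 = 13.2.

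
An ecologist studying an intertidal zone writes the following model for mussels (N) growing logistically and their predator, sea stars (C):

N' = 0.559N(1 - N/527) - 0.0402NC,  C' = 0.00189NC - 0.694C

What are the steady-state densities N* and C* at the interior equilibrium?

From dC/dt = 0 with C > 0: 0.00189N* = 0.694, so N* = 367.
Substitute into dN/dt = 0: 0.559(1 - 367/527) = 0.0402C*.
The bracket is 0.303, giving C* = 0.17/0.0402 = 4.22.

N* ≈ 367, C* ≈ 4.22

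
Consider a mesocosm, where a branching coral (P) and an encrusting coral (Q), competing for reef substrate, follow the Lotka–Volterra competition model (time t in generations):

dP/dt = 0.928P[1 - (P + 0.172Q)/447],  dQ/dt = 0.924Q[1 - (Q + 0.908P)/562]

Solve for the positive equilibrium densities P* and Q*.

P* ≈ 415, Q* ≈ 185

Setting both brackets to zero gives the nullclines P + 0.172Q = 447 and 0.908P + Q = 562.
Substituting Q = 562 - 0.908P into the first: P(1 - 0.172·0.908) = 447 - 0.172·562.
So P* = 350/0.844 = 415, and then Q* = 562 - 0.908·415 = 185.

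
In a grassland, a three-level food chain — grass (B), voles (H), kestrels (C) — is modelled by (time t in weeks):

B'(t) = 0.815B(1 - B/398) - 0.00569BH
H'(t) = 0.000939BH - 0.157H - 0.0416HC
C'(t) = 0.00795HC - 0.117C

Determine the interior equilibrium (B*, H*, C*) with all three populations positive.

From dC/dt = 0: 0.00795H* = 0.117, so H* = 14.7.
From dB/dt = 0: 0.815(1 - B*/398) = 0.00569·14.7, giving B* = 398·(1 - 0.103) = 357.
From dH/dt = 0: 0.000939·357 - 0.157 = 0.0416C*, so C* = 0.178/0.0416 = 4.29.

B* ≈ 357, H* ≈ 14.7, C* ≈ 4.29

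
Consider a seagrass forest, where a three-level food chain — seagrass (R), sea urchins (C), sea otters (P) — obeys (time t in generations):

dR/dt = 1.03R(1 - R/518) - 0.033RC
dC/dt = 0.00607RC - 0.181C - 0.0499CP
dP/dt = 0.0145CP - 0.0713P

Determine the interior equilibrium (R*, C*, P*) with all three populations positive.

R* ≈ 436, C* ≈ 4.92, P* ≈ 49.5

From dP/dt = 0: 0.0145C* = 0.0713, so C* = 4.92.
From dR/dt = 0: 1.03(1 - R*/518) = 0.033·4.92, giving R* = 518·(1 - 0.158) = 436.
From dC/dt = 0: 0.00607·436 - 0.181 = 0.0499P*, so P* = 2.47/0.0499 = 49.5.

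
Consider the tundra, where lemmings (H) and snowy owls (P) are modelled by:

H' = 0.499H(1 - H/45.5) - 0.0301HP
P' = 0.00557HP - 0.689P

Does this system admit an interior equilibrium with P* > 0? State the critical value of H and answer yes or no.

The predator equation gives dP/dt > 0 only when H > 0.689/0.00557 = 124.
Without the predator, H → K = 45.5. Since 45.5 < 124, the predator cannot invade.

Threshold H = 124; K < 124, so no, the predator goes extinct.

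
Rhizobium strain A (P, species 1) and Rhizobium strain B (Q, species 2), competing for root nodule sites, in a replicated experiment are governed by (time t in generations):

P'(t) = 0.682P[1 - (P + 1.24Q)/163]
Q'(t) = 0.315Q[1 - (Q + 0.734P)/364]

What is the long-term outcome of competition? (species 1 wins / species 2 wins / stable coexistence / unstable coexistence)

Compare the nullcline intercepts: K1/α12 = 163/1.24 = 131 < K2 = 364; K2/α21 = 364/0.734 = 496 > K1 = 163.
Since the inequalities point opposite ways, species 2 can invade but species 1 cannot.

species 2 excludes species 1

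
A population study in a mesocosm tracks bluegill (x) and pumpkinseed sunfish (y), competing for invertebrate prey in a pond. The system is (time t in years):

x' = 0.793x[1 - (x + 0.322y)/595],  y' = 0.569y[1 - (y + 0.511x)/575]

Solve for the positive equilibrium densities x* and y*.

Setting both brackets to zero gives the nullclines x + 0.322y = 595 and 0.511x + y = 575.
Substituting y = 575 - 0.511x into the first: x(1 - 0.322·0.511) = 595 - 0.322·575.
So x* = 410/0.835 = 491, and then y* = 575 - 0.511·491 = 324.

x* ≈ 491, y* ≈ 324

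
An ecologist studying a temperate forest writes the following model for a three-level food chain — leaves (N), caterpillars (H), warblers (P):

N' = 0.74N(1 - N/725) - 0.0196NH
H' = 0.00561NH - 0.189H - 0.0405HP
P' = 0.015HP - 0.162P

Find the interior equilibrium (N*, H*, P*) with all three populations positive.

N* ≈ 518, H* ≈ 10.8, P* ≈ 67

From dP/dt = 0: 0.015H* = 0.162, so H* = 10.8.
From dN/dt = 0: 0.74(1 - N*/725) = 0.0196·10.8, giving N* = 725·(1 - 0.286) = 518.
From dH/dt = 0: 0.00561·518 - 0.189 = 0.0405P*, so P* = 2.71/0.0405 = 67.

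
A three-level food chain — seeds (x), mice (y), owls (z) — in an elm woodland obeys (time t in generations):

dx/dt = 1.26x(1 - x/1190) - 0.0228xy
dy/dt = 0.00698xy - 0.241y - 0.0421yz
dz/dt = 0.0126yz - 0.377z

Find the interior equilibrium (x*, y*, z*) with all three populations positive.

From dz/dt = 0: 0.0126y* = 0.377, so y* = 29.9.
From dx/dt = 0: 1.26(1 - x*/1190) = 0.0228·29.9, giving x* = 1190·(1 - 0.541) = 546.
From dy/dt = 0: 0.00698·546 - 0.241 = 0.0421z*, so z* = 3.57/0.0421 = 84.8.

x* ≈ 546, y* ≈ 29.9, z* ≈ 84.8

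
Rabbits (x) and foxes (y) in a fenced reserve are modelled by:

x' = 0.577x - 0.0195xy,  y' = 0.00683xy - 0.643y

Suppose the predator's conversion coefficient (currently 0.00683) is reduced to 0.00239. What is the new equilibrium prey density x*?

At the interior fixed point, setting dy/dt = 0 with y > 0 fixes x* = (predator death rate)/(xy coefficient) — independent of the other coefficients.
With the change, x* = 0.643/0.00239 = 269; it rises from 94.1.

x* ≈ 269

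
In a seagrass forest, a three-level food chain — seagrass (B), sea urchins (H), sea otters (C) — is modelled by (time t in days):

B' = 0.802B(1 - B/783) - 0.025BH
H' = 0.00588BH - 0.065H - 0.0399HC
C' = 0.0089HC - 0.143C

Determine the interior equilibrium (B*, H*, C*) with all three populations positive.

From dC/dt = 0: 0.0089H* = 0.143, so H* = 16.1.
From dB/dt = 0: 0.802(1 - B*/783) = 0.025·16.1, giving B* = 783·(1 - 0.501) = 391.
From dH/dt = 0: 0.00588·391 - 0.065 = 0.0399C*, so C* = 2.23/0.0399 = 56.

B* ≈ 391, H* ≈ 16.1, C* ≈ 56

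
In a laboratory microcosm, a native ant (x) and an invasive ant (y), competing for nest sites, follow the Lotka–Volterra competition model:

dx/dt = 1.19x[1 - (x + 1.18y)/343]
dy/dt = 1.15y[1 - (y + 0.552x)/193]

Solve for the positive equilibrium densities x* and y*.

Setting both brackets to zero gives the nullclines x + 1.18y = 343 and 0.552x + y = 193.
Substituting y = 193 - 0.552x into the first: x(1 - 1.18·0.552) = 343 - 1.18·193.
So x* = 115/0.349 = 331, and then y* = 193 - 0.552·331 = 10.5.

x* ≈ 331, y* ≈ 10.5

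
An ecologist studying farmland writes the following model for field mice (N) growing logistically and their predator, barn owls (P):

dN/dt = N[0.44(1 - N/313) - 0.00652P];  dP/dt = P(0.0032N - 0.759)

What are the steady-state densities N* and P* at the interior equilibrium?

From dP/dt = 0 with P > 0: 0.0032N* = 0.759, so N* = 237.
Substitute into dN/dt = 0: 0.44(1 - 237/313) = 0.00652P*.
The bracket is 0.242, giving P* = 0.107/0.00652 = 16.3.

N* ≈ 237, P* ≈ 16.3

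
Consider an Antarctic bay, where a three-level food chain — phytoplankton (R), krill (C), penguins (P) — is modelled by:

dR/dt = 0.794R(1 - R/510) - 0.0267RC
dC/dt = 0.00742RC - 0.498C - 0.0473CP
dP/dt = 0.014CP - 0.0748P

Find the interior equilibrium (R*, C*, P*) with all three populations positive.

R* ≈ 418, C* ≈ 5.34, P* ≈ 55.1

From dP/dt = 0: 0.014C* = 0.0748, so C* = 5.34.
From dR/dt = 0: 0.794(1 - R*/510) = 0.0267·5.34, giving R* = 510·(1 - 0.18) = 418.
From dC/dt = 0: 0.00742·418 - 0.498 = 0.0473P*, so P* = 2.61/0.0473 = 55.1.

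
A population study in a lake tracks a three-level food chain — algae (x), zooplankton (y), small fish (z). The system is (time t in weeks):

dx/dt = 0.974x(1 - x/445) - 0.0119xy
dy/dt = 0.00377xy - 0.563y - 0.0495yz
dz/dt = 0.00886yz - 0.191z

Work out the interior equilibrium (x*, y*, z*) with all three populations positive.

From dz/dt = 0: 0.00886y* = 0.191, so y* = 21.6.
From dx/dt = 0: 0.974(1 - x*/445) = 0.0119·21.6, giving x* = 445·(1 - 0.263) = 328.
From dy/dt = 0: 0.00377·328 - 0.563 = 0.0495z*, so z* = 0.673/0.0495 = 13.6.

x* ≈ 328, y* ≈ 21.6, z* ≈ 13.6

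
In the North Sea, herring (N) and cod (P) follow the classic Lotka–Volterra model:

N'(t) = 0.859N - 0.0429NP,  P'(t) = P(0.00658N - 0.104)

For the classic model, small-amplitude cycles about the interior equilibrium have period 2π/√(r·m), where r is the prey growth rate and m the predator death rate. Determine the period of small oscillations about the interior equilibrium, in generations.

T ≈ 21 generations

Here r = 0.859 and m = 0.104, so r·m = 0.0893.
ω = √0.0893 = 0.299 per generation, hence T = 2π/ω ≈ 21 generations.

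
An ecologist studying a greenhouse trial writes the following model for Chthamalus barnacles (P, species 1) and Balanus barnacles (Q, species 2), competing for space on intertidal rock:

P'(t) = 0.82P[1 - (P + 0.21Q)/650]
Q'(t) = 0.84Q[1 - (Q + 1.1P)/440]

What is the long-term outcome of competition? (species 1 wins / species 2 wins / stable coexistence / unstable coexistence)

species 1 excludes species 2

Compare the nullcline intercepts: K1/α12 = 650/0.21 = 3100 > K2 = 440; K2/α21 = 440/1.1 = 400 < K1 = 650.
Since the inequalities point opposite ways, species 1 can invade but species 2 cannot.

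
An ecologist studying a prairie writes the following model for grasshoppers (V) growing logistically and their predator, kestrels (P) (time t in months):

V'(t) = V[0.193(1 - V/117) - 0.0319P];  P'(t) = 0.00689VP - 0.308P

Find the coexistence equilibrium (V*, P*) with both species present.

From dP/dt = 0 with P > 0: 0.00689V* = 0.308, so V* = 44.7.
Substitute into dV/dt = 0: 0.193(1 - 44.7/117) = 0.0319P*.
The bracket is 0.618, giving P* = 0.119/0.0319 = 3.74.

V* ≈ 44.7, P* ≈ 3.74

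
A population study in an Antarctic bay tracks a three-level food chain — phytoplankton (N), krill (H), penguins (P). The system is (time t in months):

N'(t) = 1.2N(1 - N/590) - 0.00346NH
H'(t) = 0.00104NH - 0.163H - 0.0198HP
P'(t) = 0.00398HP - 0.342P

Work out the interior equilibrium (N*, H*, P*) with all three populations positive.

N* ≈ 444, H* ≈ 85.9, P* ≈ 15.1

From dP/dt = 0: 0.00398H* = 0.342, so H* = 85.9.
From dN/dt = 0: 1.2(1 - N*/590) = 0.00346·85.9, giving N* = 590·(1 - 0.248) = 444.
From dH/dt = 0: 0.00104·444 - 0.163 = 0.0198P*, so P* = 0.299/0.0198 = 15.1.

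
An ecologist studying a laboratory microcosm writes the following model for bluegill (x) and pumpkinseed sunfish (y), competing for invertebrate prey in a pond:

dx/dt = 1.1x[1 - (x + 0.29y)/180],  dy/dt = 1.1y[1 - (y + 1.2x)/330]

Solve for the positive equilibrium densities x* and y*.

x* ≈ 129, y* ≈ 175

Setting both brackets to zero gives the nullclines x + 0.29y = 180 and 1.2x + y = 330.
Substituting y = 330 - 1.2x into the first: x(1 - 0.29·1.2) = 180 - 0.29·330.
So x* = 84.3/0.652 = 129, and then y* = 330 - 1.2·129 = 175.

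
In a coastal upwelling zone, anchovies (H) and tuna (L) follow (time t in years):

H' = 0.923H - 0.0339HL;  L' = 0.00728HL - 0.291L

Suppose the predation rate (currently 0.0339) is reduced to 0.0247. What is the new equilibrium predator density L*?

L* ≈ 37.4

At the interior fixed point, setting dH/dt = 0 with H > 0 fixes L* = (prey growth rate)/(HL coefficient) — independent of the other coefficients.
With the change, L* = 0.923/0.0247 = 37.4; it rises from 27.2.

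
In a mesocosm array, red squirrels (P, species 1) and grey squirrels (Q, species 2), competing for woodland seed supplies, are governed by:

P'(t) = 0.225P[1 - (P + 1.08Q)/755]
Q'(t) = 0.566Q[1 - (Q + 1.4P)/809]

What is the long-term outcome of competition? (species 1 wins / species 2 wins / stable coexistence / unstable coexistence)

unstable coexistence (outcome depends on initial conditions)

Compare the nullcline intercepts: K1/α12 = 755/1.08 = 699 < K2 = 809; K2/α21 = 809/1.4 = 578 < K1 = 755.
Since both are reversed, neither can invade when rare; the interior point is a saddle.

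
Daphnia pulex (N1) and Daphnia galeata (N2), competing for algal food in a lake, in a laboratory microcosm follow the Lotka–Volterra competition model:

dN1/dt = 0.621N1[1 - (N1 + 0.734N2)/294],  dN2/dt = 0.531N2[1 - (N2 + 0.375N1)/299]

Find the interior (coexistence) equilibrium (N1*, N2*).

Setting both brackets to zero gives the nullclines N1 + 0.734N2 = 294 and 0.375N1 + N2 = 299.
Substituting N2 = 299 - 0.375N1 into the first: N1(1 - 0.734·0.375) = 294 - 0.734·299.
So N1* = 74.5/0.725 = 103, and then N2* = 299 - 0.375·103 = 260.

N1* ≈ 103, N2* ≈ 260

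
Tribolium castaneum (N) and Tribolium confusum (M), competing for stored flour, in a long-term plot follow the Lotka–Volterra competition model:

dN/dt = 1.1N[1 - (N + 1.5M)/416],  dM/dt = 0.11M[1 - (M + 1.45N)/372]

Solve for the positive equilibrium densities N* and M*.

N* ≈ 121, M* ≈ 197

Setting both brackets to zero gives the nullclines N + 1.5M = 416 and 1.45N + M = 372.
Substituting M = 372 - 1.45N into the first: N(1 - 1.5·1.45) = 416 - 1.5·372.
So N* = -142/-1.17 = 121, and then M* = 372 - 1.45·121 = 197.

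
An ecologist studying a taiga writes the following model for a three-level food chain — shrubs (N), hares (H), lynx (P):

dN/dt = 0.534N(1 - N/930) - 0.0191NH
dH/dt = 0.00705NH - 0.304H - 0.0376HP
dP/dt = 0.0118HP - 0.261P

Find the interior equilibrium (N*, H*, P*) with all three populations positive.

N* ≈ 194, H* ≈ 22.1, P* ≈ 28.3

From dP/dt = 0: 0.0118H* = 0.261, so H* = 22.1.
From dN/dt = 0: 0.534(1 - N*/930) = 0.0191·22.1, giving N* = 930·(1 - 0.791) = 194.
From dH/dt = 0: 0.00705·194 - 0.304 = 0.0376P*, so P* = 1.07/0.0376 = 28.3.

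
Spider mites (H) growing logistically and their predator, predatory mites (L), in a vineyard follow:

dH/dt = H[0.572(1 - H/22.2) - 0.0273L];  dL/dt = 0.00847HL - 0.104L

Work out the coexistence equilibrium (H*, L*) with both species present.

From dL/dt = 0 with L > 0: 0.00847H* = 0.104, so H* = 12.3.
Substitute into dH/dt = 0: 0.572(1 - 12.3/22.2) = 0.0273L*.
The bracket is 0.447, giving L* = 0.256/0.0273 = 9.36.

H* ≈ 12.3, L* ≈ 9.36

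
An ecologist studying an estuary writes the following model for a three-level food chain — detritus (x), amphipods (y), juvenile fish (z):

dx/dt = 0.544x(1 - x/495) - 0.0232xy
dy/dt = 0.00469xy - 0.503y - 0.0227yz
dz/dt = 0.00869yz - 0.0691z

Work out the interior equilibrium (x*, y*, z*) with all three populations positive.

From dz/dt = 0: 0.00869y* = 0.0691, so y* = 7.95.
From dx/dt = 0: 0.544(1 - x*/495) = 0.0232·7.95, giving x* = 495·(1 - 0.339) = 327.
From dy/dt = 0: 0.00469·327 - 0.503 = 0.0227z*, so z* = 1.03/0.0227 = 45.4.

x* ≈ 327, y* ≈ 7.95, z* ≈ 45.4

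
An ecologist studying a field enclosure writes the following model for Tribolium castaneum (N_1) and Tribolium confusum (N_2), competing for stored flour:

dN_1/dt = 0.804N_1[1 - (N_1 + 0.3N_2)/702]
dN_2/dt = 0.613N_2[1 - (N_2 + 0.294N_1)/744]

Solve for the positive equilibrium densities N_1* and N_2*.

N_1* ≈ 525, N_2* ≈ 590

Setting both brackets to zero gives the nullclines N_1 + 0.3N_2 = 702 and 0.294N_1 + N_2 = 744.
Substituting N_2 = 744 - 0.294N_1 into the first: N_1(1 - 0.3·0.294) = 702 - 0.3·744.
So N_1* = 479/0.912 = 525, and then N_2* = 744 - 0.294·525 = 590.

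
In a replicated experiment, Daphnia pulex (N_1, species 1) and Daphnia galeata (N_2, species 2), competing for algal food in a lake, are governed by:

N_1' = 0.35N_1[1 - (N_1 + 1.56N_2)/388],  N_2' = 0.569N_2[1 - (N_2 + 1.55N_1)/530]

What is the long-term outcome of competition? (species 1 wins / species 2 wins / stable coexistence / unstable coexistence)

Compare the nullcline intercepts: K1/α12 = 388/1.56 = 249 < K2 = 530; K2/α21 = 530/1.55 = 342 < K1 = 388.
Since both are reversed, neither can invade when rare; the interior point is a saddle.

unstable coexistence (outcome depends on initial conditions)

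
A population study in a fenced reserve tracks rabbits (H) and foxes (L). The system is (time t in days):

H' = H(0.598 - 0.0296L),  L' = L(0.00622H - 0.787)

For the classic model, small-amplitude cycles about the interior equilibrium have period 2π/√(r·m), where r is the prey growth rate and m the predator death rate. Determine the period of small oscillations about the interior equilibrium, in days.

Here r = 0.598 and m = 0.787, so r·m = 0.471.
ω = √0.471 = 0.686 per day, hence T = 2π/ω ≈ 9.16 days.

T ≈ 9.16 days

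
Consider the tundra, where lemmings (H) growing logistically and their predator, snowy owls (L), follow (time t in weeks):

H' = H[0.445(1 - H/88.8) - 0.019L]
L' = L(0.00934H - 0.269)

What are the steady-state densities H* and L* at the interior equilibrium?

From dL/dt = 0 with L > 0: 0.00934H* = 0.269, so H* = 28.8.
Substitute into dH/dt = 0: 0.445(1 - 28.8/88.8) = 0.019L*.
The bracket is 0.676, giving L* = 0.301/0.019 = 15.8.

H* ≈ 28.8, L* ≈ 15.8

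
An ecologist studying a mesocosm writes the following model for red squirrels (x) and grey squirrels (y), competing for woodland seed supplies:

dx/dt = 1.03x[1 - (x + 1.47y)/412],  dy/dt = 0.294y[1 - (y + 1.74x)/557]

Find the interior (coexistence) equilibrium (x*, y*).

Setting both brackets to zero gives the nullclines x + 1.47y = 412 and 1.74x + y = 557.
Substituting y = 557 - 1.74x into the first: x(1 - 1.47·1.74) = 412 - 1.47·557.
So x* = -407/-1.56 = 261, and then y* = 557 - 1.74·261 = 103.

x* ≈ 261, y* ≈ 103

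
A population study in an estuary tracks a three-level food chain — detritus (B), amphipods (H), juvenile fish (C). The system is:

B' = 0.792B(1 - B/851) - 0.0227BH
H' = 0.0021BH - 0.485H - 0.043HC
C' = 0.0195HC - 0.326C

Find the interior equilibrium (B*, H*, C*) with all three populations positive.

B* ≈ 443, H* ≈ 16.7, C* ≈ 10.4

From dC/dt = 0: 0.0195H* = 0.326, so H* = 16.7.
From dB/dt = 0: 0.792(1 - B*/851) = 0.0227·16.7, giving B* = 851·(1 - 0.479) = 443.
From dH/dt = 0: 0.0021·443 - 0.485 = 0.043C*, so C* = 0.446/0.043 = 10.4.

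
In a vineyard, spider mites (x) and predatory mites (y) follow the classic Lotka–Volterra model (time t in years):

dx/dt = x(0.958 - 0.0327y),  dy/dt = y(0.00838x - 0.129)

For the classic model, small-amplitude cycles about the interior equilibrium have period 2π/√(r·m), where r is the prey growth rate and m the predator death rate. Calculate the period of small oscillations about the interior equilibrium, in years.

Here r = 0.958 and m = 0.129, so r·m = 0.124.
ω = √0.124 = 0.352 per year, hence T = 2π/ω ≈ 17.9 years.

T ≈ 17.9 years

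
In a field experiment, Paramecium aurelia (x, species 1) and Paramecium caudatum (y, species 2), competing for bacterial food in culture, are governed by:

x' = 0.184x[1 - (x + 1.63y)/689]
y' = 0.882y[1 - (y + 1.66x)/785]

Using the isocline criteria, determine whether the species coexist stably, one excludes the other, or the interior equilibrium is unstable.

unstable coexistence (outcome depends on initial conditions)

Compare the nullcline intercepts: K1/α12 = 689/1.63 = 423 < K2 = 785; K2/α21 = 785/1.66 = 473 < K1 = 689.
Since both are reversed, neither can invade when rare; the interior point is a saddle.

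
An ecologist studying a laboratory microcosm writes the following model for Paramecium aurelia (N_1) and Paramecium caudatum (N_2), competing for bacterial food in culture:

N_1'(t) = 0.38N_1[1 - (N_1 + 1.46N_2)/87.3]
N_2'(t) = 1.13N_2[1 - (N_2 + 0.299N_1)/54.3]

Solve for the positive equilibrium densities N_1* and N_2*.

Setting both brackets to zero gives the nullclines N_1 + 1.46N_2 = 87.3 and 0.299N_1 + N_2 = 54.3.
Substituting N_2 = 54.3 - 0.299N_1 into the first: N_1(1 - 1.46·0.299) = 87.3 - 1.46·54.3.
So N_1* = 8.02/0.563 = 14.2, and then N_2* = 54.3 - 0.299·14.2 = 50.

N_1* ≈ 14.2, N_2* ≈ 50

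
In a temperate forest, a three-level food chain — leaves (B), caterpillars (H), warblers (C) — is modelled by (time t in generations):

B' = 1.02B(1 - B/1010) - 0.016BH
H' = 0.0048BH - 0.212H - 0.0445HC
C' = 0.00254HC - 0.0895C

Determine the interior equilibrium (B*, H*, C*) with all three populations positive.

B* ≈ 452, H* ≈ 35.2, C* ≈ 44

From dC/dt = 0: 0.00254H* = 0.0895, so H* = 35.2.
From dB/dt = 0: 1.02(1 - B*/1010) = 0.016·35.2, giving B* = 1010·(1 - 0.553) = 452.
From dH/dt = 0: 0.0048·452 - 0.212 = 0.0445C*, so C* = 1.96/0.0445 = 44.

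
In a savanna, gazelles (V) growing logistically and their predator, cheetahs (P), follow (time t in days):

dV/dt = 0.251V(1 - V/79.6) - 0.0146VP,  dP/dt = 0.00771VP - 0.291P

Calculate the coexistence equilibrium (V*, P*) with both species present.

From dP/dt = 0 with P > 0: 0.00771V* = 0.291, so V* = 37.7.
Substitute into dV/dt = 0: 0.251(1 - 37.7/79.6) = 0.0146P*.
The bracket is 0.526, giving P* = 0.132/0.0146 = 9.04.

V* ≈ 37.7, P* ≈ 9.04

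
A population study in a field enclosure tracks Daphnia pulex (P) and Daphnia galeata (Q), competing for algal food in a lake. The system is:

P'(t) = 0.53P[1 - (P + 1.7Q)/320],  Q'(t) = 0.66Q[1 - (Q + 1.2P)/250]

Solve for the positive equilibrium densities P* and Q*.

P* ≈ 101, Q* ≈ 129

Setting both brackets to zero gives the nullclines P + 1.7Q = 320 and 1.2P + Q = 250.
Substituting Q = 250 - 1.2P into the first: P(1 - 1.7·1.2) = 320 - 1.7·250.
So P* = -105/-1.04 = 101, and then Q* = 250 - 1.2·101 = 129.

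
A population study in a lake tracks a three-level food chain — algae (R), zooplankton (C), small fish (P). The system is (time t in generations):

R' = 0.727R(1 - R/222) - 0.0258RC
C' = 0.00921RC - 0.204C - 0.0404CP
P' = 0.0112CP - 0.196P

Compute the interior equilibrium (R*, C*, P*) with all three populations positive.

From dP/dt = 0: 0.0112C* = 0.196, so C* = 17.5.
From dR/dt = 0: 0.727(1 - R*/222) = 0.0258·17.5, giving R* = 222·(1 - 0.621) = 84.1.
From dC/dt = 0: 0.00921·84.1 - 0.204 = 0.0404P*, so P* = 0.571/0.0404 = 14.1.

R* ≈ 84.1, C* ≈ 17.5, P* ≈ 14.1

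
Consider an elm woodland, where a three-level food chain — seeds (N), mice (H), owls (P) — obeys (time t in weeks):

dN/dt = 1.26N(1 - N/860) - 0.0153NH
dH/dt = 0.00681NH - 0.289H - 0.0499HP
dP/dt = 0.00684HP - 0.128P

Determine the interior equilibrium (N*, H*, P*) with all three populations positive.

From dP/dt = 0: 0.00684H* = 0.128, so H* = 18.7.
From dN/dt = 0: 1.26(1 - N*/860) = 0.0153·18.7, giving N* = 860·(1 - 0.227) = 665.
From dH/dt = 0: 0.00681·665 - 0.289 = 0.0499P*, so P* = 4.24/0.0499 = 84.9.

N* ≈ 665, H* ≈ 18.7, P* ≈ 84.9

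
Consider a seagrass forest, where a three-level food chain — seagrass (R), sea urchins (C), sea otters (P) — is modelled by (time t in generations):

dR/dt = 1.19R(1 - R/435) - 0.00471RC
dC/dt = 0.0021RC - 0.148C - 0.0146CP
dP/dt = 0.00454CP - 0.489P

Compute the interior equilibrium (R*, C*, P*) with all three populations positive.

R* ≈ 250, C* ≈ 108, P* ≈ 25.8

From dP/dt = 0: 0.00454C* = 0.489, so C* = 108.
From dR/dt = 0: 1.19(1 - R*/435) = 0.00471·108, giving R* = 435·(1 - 0.426) = 250.
From dC/dt = 0: 0.0021·250 - 0.148 = 0.0146P*, so P* = 0.376/0.0146 = 25.8.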